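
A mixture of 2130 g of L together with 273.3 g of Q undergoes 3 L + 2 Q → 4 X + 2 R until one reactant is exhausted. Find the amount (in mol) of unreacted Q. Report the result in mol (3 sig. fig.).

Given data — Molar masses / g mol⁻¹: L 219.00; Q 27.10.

n(L) = 2130 / 219.00 = 9.726 mol
n(Q) = 273.3 / 27.10 = 10.08 mol
n/ν for L = 9.726/3 = 3.242
n/ν for Q = 10.08/2 = 5.040
Smallest n/ν is L → limiting reagent.
Q consumed = (2/3) × 9.726 = 6.484 mol
Q remaining = 10.08 − 6.484 = 3.596 mol

3.60 mol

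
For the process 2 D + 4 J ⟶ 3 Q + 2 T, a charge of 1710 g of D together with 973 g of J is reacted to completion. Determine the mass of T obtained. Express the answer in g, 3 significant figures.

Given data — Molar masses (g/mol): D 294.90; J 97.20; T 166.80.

n(D) = 1710 / 294.90 = 5.799 mol
n(J) = 973.0 / 97.20 = 10.01 mol
n/ν for D = 5.799/2 = 2.900
n/ν for J = 10.01/4 = 2.503
Smallest n/ν is J → limiting reagent.
n(T) = (2/4) × 10.01 = 5.005 mol
mass = 5.005 × 166.80 = 834.8 g

835 g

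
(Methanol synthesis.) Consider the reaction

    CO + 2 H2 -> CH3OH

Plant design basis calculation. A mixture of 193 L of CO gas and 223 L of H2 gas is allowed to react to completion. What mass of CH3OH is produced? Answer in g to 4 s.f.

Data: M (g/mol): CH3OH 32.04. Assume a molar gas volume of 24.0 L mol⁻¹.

n(CO) = 193.0 / 24.0 = 8.042 mol
n(H2) = 223.0 / 24.0 = 9.292 mol
n/ν for CO = 8.042/1 = 8.042
n/ν for H2 = 9.292/2 = 4.646
Smallest n/ν is H2 → limiting reagent.
n(CH3OH) = (1/2) × 9.292 = 4.646 mol
mass = 4.646 × 32.04 = 148.9 g

148.9 g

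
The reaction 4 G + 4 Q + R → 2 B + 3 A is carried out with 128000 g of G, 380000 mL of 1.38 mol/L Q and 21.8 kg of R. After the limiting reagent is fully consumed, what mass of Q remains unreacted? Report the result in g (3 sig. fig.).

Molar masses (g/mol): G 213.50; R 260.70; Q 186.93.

35500 g

n(G) = 128000 / 213.50 = 599.5 mol
n(Q) = 1.38 × 380000/1000 = 524.4 mol
n(R) = 21.80×1000 / 260.70 = 83.62 mol
n/ν for G = 599.5/4 = 149.9
n/ν for Q = 524.4/4 = 131.1
n/ν for R = 83.62/1 = 83.62
Smallest n/ν is R → limiting reagent.
Q consumed = (4/1) × 83.62 = 334.5 mol
Q remaining = 524.4 − 334.5 = 189.9 mol
mass = 189.9 × 186.93 = 35500 g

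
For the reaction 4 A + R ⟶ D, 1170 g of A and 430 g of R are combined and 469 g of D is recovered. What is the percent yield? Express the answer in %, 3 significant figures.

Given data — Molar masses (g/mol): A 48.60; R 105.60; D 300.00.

38.4 %

n(A) = 1170 / 48.60 = 24.07 mol
n(R) = 430.0 / 105.60 = 4.072 mol
n/ν for A = 24.07/4 = 6.018
n/ν for R = 4.072/1 = 4.072
Smallest n/ν is R → limiting reagent.
theoretical n(D) = (1/1) × 4.072 = 4.072 mol → 1222 g
% yield = 469 / 1222 × 100 = 38.38 %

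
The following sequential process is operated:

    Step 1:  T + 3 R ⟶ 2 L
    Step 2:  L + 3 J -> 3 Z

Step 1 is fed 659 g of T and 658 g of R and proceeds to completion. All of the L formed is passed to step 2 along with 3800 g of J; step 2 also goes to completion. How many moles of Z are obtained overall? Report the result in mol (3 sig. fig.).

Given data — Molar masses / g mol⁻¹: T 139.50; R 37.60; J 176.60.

21.5 mol

Step 1:
n(T) = 659.0 / 139.50 = 4.724 mol
n(R) = 658.0 / 37.60 = 17.50 mol
n/ν for T = 4.724/1 = 4.724
n/ν for R = 17.50/3 = 5.833
Smallest n/ν is T → limiting reagent.
n(L) produced = (2/1) × 4.724 = 9.448 mol
Step 2:
n(L) available = 9.448 mol
n(J) = 3800 / 176.60 = 21.52 mol
n/ν for L = 9.448/1 = 9.448
n/ν for J = 21.52/3 = 7.173
Smallest n/ν is J → limiting reagent.
n(Z) = (3/3) × 21.52 = 21.52 mol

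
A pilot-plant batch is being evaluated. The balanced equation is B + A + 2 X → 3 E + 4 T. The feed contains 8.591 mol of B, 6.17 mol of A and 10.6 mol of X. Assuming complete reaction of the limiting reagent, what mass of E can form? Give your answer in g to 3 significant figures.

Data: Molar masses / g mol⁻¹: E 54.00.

n(B) = 8.591 mol
n(A) = 6.170 mol
n(X) = 10.60 mol
n/ν for B = 8.591/1 = 8.591
n/ν for A = 6.170/1 = 6.170
n/ν for X = 10.60/2 = 5.300
Smallest n/ν is X → limiting reagent.
n(E) = (3/2) × 10.60 = 15.90 mol
mass = 15.90 × 54.00 = 858.6 g

859 g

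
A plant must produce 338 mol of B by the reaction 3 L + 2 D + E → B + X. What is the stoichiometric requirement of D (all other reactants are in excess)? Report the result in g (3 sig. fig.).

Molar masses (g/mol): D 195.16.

n(B) = 338.0 mol
n(D) = (2/1) × 338.0 = 676.0 mol
mass = 676.0 × 195.16 = 131900 g

132000 g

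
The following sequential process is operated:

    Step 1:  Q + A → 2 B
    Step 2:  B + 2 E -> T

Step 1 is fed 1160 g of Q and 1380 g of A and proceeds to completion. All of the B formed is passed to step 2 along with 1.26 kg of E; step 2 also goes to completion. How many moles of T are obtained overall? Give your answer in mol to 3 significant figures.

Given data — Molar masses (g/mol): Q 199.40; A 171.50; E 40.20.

Step 1:
n(Q) = 1160 / 199.40 = 5.817 mol
n(A) = 1380 / 171.50 = 8.047 mol
n/ν for Q = 5.817/1 = 5.817
n/ν for A = 8.047/1 = 8.047
Smallest n/ν is Q → limiting reagent.
n(B) produced = (2/1) × 5.817 = 11.63 mol
Step 2:
n(B) available = 11.63 mol
n(E) = 1.260×1000 / 40.20 = 31.34 mol
n/ν for B = 11.63/1 = 11.63
n/ν for E = 31.34/2 = 15.67
Smallest n/ν is B → limiting reagent.
n(T) = (1/1) × 11.63 = 11.63 mol

11.6 mol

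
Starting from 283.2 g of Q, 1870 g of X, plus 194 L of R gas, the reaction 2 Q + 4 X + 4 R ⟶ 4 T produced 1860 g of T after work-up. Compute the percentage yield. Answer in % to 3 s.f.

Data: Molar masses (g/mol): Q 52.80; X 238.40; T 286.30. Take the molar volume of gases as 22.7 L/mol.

n(Q) = 283.2 / 52.80 = 5.364 mol
n(X) = 1870 / 238.40 = 7.844 mol
n(R) = 194.0 / 22.7 = 8.546 mol
n/ν for Q = 5.364/2 = 2.682
n/ν for X = 7.844/4 = 1.961
n/ν for R = 8.546/4 = 2.137
Smallest n/ν is X → limiting reagent.
theoretical n(T) = (4/4) × 7.844 = 7.844 mol → 2246 g
% yield = 1860 / 2246 × 100 = 82.81 %

82.8 %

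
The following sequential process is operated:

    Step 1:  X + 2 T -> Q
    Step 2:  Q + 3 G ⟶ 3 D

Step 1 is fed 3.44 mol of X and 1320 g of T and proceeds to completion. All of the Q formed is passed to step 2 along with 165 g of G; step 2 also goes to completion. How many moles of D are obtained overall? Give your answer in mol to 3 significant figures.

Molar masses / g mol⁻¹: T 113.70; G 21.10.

7.82 mol

Step 1:
n(X) = 3.440 mol
n(T) = 1320 / 113.70 = 11.61 mol
n/ν for X = 3.440/1 = 3.440
n/ν for T = 11.61/2 = 5.805
Smallest n/ν is X → limiting reagent.
n(Q) produced = (1/1) × 3.440 = 3.440 mol
Step 2:
n(Q) available = 3.440 mol
n(G) = 165.0 / 21.10 = 7.820 mol
n/ν for Q = 3.440/1 = 3.440
n/ν for G = 7.820/3 = 2.607
Smallest n/ν is G → limiting reagent.
n(D) = (3/3) × 7.820 = 7.820 mol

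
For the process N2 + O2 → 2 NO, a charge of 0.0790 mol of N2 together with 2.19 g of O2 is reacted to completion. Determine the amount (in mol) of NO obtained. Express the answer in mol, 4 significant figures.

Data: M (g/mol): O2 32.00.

n(N2) = 0.07900 mol
n(O2) = 2.190 / 32.00 = 0.06844 mol
n/ν for N2 = 0.07900/1 = 0.07900
n/ν for O2 = 0.06844/1 = 0.06844
Smallest n/ν is O2 → limiting reagent.
n(NO) = (2/1) × 0.06844 = 0.1369 mol

0.1369 mol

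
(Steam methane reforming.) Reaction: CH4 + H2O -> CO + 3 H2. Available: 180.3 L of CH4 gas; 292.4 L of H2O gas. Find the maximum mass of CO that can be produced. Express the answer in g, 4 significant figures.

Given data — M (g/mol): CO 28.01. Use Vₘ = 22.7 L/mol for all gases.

n(CH4) = 180.3 / 22.7 = 7.943 mol
n(H2O) = 292.4 / 22.7 = 12.88 mol
n/ν for CH4 = 7.943/1 = 7.943
n/ν for H2O = 12.88/1 = 12.88
Smallest n/ν is CH4 → limiting reagent.
n(CO) = (1/1) × 7.943 = 7.943 mol
mass = 7.943 × 28.01 = 222.5 g

222.5 g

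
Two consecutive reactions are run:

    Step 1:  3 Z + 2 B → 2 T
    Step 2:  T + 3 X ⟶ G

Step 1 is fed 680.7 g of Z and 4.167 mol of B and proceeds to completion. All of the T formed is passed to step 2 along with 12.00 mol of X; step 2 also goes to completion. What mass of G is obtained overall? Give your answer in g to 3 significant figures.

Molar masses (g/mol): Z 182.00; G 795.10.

Step 1:
n(Z) = 680.7 / 182.00 = 3.740 mol
n(B) = 4.167 mol
n/ν → Z: 1.247, B: 2.084; Z is limiting.
n(T) produced = (2/3) × 3.740 = 2.493 mol
Step 2:
n(T) available = 2.493 mol
n(X) = 12.00 mol
n/ν → T: 2.493, X: 4.000; T is limiting.
n(G) = (1/1) × 2.493 = 2.493 mol
mass = 2.493 × 795.10 = 1982 g

1980 g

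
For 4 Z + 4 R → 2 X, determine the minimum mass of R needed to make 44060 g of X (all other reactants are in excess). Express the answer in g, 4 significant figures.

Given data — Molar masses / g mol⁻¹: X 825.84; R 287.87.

n(X) = 44060 / 825.84 = 53.35 mol
n(R) = (4/2) × 53.35 = 106.7 mol
mass = 106.7 × 287.87 = 30720 g

30720 g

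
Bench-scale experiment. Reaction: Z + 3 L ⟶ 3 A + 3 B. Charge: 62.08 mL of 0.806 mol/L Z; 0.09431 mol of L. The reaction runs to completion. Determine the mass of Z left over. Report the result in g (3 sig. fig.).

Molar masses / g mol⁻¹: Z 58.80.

1.09 g

n(Z) = 0.806 × 62.08/1000 = 0.05004 mol
n(L) = 0.09431 mol
n/ν for Z = 0.05004/1 = 0.05004
n/ν for L = 0.09431/3 = 0.03144
Smallest n/ν is L → limiting reagent.
Z consumed = (1/3) × 0.09431 = 0.03144 mol
Z remaining = 0.05004 − 0.03144 = 0.01860 mol
mass = 0.01860 × 58.80 = 1.094 g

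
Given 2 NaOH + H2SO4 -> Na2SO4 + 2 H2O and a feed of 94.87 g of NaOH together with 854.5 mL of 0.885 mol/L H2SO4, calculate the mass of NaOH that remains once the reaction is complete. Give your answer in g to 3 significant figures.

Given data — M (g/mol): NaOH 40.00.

34.4 g

n(NaOH) = 94.87 / 40.00 = 2.372 mol
n(H2SO4) = 0.885 × 854.5/1000 = 0.7562 mol
n/ν for NaOH = 2.372/2 = 1.186
n/ν for H2SO4 = 0.7562/1 = 0.7562
Smallest n/ν is H2SO4 → limiting reagent.
NaOH consumed = (2/1) × 0.7562 = 1.512 mol
NaOH remaining = 2.372 − 1.512 = 0.8600 mol
mass = 0.8600 × 40.00 = 34.40 g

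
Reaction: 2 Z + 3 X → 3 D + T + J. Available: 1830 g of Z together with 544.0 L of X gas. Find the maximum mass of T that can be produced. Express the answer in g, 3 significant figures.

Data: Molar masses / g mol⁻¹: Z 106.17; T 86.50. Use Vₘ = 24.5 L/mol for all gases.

640 g

n(Z) = 1830 / 106.17 = 17.24 mol
n(X) = 544.0 / 24.5 = 22.20 mol
n/ν for Z = 17.24/2 = 8.620
n/ν for X = 22.20/3 = 7.400
Smallest n/ν is X → limiting reagent.
n(T) = (1/3) × 22.20 = 7.400 mol
mass = 7.400 × 86.50 = 640.1 g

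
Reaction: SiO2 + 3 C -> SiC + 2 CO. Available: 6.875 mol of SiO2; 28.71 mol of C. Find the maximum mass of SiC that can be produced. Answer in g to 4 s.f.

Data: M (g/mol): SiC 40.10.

275.7 g

n(SiO2) = 6.875 mol
n(C) = 28.71 mol
n/ν → SiO2: 6.875, C: 9.570; SiO2 is limiting.
n(SiC) = (1/1) × 6.875 = 6.875 mol
mass = 6.875 × 40.10 = 275.7 g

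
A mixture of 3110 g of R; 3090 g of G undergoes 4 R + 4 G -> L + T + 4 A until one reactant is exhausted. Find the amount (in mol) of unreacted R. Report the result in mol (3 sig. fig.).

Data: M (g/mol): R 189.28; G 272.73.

5.10 mol

n(R) = 3110 / 189.28 = 16.43 mol
n(G) = 3090 / 272.73 = 11.33 mol
n/ν → R: 4.108, G: 2.833; G is limiting.
R consumed = (4/4) × 11.33 = 11.33 mol
R remaining = 16.43 − 11.33 = 5.100 mol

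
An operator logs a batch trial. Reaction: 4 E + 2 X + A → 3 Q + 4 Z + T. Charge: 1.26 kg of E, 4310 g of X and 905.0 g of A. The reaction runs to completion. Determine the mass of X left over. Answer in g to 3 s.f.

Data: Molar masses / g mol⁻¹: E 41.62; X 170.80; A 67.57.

n(E) = 1.260×1000 / 41.62 = 30.27 mol
n(X) = 4310 / 170.80 = 25.23 mol
n(A) = 905.0 / 67.57 = 13.39 mol
n/ν for E = 30.27/4 = 7.568
n/ν for X = 25.23/2 = 12.62
n/ν for A = 13.39/1 = 13.39
Smallest n/ν is E → limiting reagent.
X consumed = (2/4) × 30.27 = 15.14 mol
X remaining = 25.23 − 15.14 = 10.09 mol
mass = 10.09 × 170.80 = 1723 g

1720 g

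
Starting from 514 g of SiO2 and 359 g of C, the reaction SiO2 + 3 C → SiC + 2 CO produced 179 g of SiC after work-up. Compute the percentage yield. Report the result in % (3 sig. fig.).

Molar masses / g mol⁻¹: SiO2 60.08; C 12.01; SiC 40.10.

52.2 %

n(SiO2) = 514.0 / 60.08 = 8.555 mol
n(C) = 359.0 / 12.01 = 29.89 mol
n/ν for SiO2 = 8.555/1 = 8.555
n/ν for C = 29.89/3 = 9.963
Smallest n/ν is SiO2 → limiting reagent.
theoretical n(SiC) = (1/1) × 8.555 = 8.555 mol → 343.1 g
% yield = 179 / 343.1 × 100 = 52.17 %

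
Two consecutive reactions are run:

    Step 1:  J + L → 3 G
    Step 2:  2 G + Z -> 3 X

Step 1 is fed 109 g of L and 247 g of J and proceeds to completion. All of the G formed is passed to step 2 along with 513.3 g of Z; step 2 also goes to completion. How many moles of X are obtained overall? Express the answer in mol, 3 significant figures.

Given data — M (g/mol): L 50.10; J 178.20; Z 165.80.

Step 1:
n(L) = 109.0 / 50.10 = 2.176 mol
n(J) = 247.0 / 178.20 = 1.386 mol
n/ν for L = 2.176/1 = 2.176
n/ν for J = 1.386/1 = 1.386
Smallest n/ν is J → limiting reagent.
n(G) produced = (3/1) × 1.386 = 4.158 mol
Step 2:
n(G) available = 4.158 mol
n(Z) = 513.3 / 165.80 = 3.096 mol
n/ν for G = 4.158/2 = 2.079
n/ν for Z = 3.096/1 = 3.096
Smallest n/ν is G → limiting reagent.
n(X) = (3/2) × 4.158 = 6.237 mol

6.24 mol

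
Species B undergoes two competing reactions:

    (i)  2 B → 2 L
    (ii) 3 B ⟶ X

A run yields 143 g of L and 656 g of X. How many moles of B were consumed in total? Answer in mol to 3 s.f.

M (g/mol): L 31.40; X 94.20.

25.4 mol

n(L) = 143 / 31.40 = 4.554 mol
n(X) = 656 / 94.20 = 6.964 mol
n(B) via (i) = (2/2)×4.554 = 4.554 mol
n(B) via (ii) = (3/1)×6.964 = 20.89 mol
total n(B) = 4.554 + 20.89 = 25.44 mol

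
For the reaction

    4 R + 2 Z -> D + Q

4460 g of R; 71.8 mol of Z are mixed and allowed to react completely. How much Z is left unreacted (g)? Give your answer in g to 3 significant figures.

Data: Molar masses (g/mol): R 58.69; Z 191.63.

6480 g

n(R) = 4460 / 58.69 = 75.99 mol
n(Z) = 71.80 mol
n/ν → R: 19.00, Z: 35.90; R is limiting.
Z consumed = (2/4) × 75.99 = 38.00 mol
Z remaining = 71.80 − 38.00 = 33.80 mol
mass = 33.80 × 191.63 = 6477 g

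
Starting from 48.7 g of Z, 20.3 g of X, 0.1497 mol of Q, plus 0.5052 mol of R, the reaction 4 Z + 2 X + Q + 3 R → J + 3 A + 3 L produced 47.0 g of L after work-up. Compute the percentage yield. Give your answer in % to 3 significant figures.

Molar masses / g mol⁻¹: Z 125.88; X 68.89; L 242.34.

n(Z) = 48.70 / 125.88 = 0.3869 mol
n(X) = 20.30 / 68.89 = 0.2947 mol
n(Q) = 0.1497 mol
n(R) = 0.5052 mol
n/ν for Z = 0.3869/4 = 0.09673
n/ν for X = 0.2947/2 = 0.1474
n/ν for Q = 0.1497/1 = 0.1497
n/ν for R = 0.5052/3 = 0.1684
Smallest n/ν is Z → limiting reagent.
theoretical n(L) = (3/4) × 0.3869 = 0.2902 mol → 70.33 g
% yield = 47.0 / 70.33 × 100 = 66.83 %

66.8 %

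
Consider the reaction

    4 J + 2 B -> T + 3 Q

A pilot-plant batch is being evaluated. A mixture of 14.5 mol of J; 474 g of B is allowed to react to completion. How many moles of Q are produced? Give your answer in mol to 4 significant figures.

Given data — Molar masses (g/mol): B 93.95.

n(J) = 14.50 mol
n(B) = 474.0 / 93.95 = 5.045 mol
n/ν for J = 14.50/4 = 3.625
n/ν for B = 5.045/2 = 2.523
Smallest n/ν is B → limiting reagent.
n(Q) = (3/2) × 5.045 = 7.568 mol

7.568 mol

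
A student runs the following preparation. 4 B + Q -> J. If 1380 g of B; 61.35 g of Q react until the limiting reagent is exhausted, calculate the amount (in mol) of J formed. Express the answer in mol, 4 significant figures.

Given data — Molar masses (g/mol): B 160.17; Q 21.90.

n(B) = 1380 / 160.17 = 8.616 mol
n(Q) = 61.35 / 21.90 = 2.801 mol
n/ν → B: 2.154, Q: 2.801; B is limiting.
n(J) = (1/4) × 8.616 = 2.154 mol

2.154 mol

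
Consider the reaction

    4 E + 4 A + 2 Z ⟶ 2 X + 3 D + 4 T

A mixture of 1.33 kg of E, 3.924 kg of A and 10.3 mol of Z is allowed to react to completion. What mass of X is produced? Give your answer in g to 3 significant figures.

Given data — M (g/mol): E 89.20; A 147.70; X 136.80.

1020 g

n(E) = 1.330×1000 / 89.20 = 14.91 mol
n(A) = 3.924×1000 / 147.70 = 26.57 mol
n(Z) = 10.30 mol
n/ν for E = 14.91/4 = 3.728
n/ν for A = 26.57/4 = 6.643
n/ν for Z = 10.30/2 = 5.150
Smallest n/ν is E → limiting reagent.
n(X) = (2/4) × 14.91 = 7.455 mol
mass = 7.455 × 136.80 = 1020 g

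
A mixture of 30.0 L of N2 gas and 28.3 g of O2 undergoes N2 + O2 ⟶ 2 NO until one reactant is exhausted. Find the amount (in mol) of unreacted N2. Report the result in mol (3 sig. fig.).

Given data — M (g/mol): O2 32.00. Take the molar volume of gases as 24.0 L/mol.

n(N2) = 30.00 / 24.0 = 1.250 mol
n(O2) = 28.30 / 32.00 = 0.8844 mol
n/ν → N2: 1.250, O2: 0.8844; O2 is limiting.
N2 consumed = (1/1) × 0.8844 = 0.8844 mol
N2 remaining = 1.250 − 0.8844 = 0.3656 mol

0.366 mol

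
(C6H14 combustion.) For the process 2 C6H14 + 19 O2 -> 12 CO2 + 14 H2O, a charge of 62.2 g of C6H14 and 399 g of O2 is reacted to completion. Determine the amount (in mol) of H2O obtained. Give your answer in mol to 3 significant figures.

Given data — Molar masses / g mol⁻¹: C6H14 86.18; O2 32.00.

5.05 mol

n(C6H14) = 62.20 / 86.18 = 0.7217 mol
n(O2) = 399.0 / 32.00 = 12.47 mol
n/ν for C6H14 = 0.7217/2 = 0.3609
n/ν for O2 = 12.47/19 = 0.6563
Smallest n/ν is C6H14 → limiting reagent.
n(H2O) = (14/2) × 0.7217 = 5.052 mol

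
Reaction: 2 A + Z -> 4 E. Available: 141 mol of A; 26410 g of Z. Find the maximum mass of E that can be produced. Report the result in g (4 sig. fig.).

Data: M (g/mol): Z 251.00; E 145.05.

n(A) = 141.0 mol
n(Z) = 26410 / 251.00 = 105.2 mol
n/ν → A: 70.50, Z: 105.2; A is limiting.
n(E) = (4/2) × 141.0 = 282.0 mol
mass = 282.0 × 145.05 = 40900 g

40900 g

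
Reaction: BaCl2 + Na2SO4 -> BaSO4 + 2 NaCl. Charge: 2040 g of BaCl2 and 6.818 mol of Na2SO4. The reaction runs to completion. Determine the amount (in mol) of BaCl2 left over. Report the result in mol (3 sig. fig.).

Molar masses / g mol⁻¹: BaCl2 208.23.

2.98 mol

n(BaCl2) = 2040 / 208.23 = 9.797 mol
n(Na2SO4) = 6.818 mol
n/ν → BaCl2: 9.797, Na2SO4: 6.818; Na2SO4 is limiting.
BaCl2 consumed = (1/1) × 6.818 = 6.818 mol
BaCl2 remaining = 9.797 − 6.818 = 2.979 mol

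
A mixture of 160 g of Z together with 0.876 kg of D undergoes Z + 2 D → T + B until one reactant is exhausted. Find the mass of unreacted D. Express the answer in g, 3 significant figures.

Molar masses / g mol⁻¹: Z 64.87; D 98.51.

390 g

n(Z) = 160.0 / 64.87 = 2.466 mol
n(D) = 0.8760×1000 / 98.51 = 8.892 mol
n/ν for Z = 2.466/1 = 2.466
n/ν for D = 8.892/2 = 4.446
Smallest n/ν is Z → limiting reagent.
D consumed = (2/1) × 2.466 = 4.932 mol
D remaining = 8.892 − 4.932 = 3.960 mol
mass = 3.960 × 98.51 = 390.1 g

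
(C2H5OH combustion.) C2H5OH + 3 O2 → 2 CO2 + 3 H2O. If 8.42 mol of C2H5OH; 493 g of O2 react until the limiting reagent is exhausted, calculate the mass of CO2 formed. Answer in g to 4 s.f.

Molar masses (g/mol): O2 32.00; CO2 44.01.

452.0 g

n(C2H5OH) = 8.420 mol
n(O2) = 493.0 / 32.00 = 15.41 mol
n/ν for C2H5OH = 8.420/1 = 8.420
n/ν for O2 = 15.41/3 = 5.137
Smallest n/ν is O2 → limiting reagent.
n(CO2) = (2/3) × 15.41 = 10.27 mol
mass = 10.27 × 44.01 = 452.0 g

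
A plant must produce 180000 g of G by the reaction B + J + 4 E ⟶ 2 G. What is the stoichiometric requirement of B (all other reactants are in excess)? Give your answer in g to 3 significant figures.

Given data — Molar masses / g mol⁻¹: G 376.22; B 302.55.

72400 g

n(G) = 180000 / 376.22 = 478.4 mol
n(B) = (1/2) × 478.4 = 239.2 mol
mass = 239.2 × 302.55 = 72370 g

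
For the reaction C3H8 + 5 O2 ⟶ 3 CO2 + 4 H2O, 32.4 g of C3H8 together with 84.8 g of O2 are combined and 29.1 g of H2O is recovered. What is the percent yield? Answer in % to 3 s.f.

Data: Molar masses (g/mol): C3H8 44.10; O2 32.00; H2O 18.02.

n(C3H8) = 32.40 / 44.10 = 0.7347 mol
n(O2) = 84.80 / 32.00 = 2.650 mol
n/ν → C3H8: 0.7347, O2: 0.5300; O2 is limiting.
theoretical n(H2O) = (4/5) × 2.650 = 2.120 mol → 38.20 g
% yield = 29.1 / 38.20 × 100 = 76.18 %

76.2 %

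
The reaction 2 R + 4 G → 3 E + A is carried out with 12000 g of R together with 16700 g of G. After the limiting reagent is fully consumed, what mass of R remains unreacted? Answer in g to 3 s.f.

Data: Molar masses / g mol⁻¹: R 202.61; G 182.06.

n(R) = 12000 / 202.61 = 59.23 mol
n(G) = 16700 / 182.06 = 91.73 mol
n/ν for R = 59.23/2 = 29.62
n/ν for G = 91.73/4 = 22.93
Smallest n/ν is G → limiting reagent.
R consumed = (2/4) × 91.73 = 45.87 mol
R remaining = 59.23 − 45.87 = 13.36 mol
mass = 13.36 × 202.61 = 2707 g

2710 g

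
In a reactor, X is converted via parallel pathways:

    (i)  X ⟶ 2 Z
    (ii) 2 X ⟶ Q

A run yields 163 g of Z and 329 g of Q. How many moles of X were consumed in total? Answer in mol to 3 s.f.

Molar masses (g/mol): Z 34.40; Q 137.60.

n(Z) = 163 / 34.40 = 4.738 mol
n(Q) = 329 / 137.60 = 2.391 mol
n(X) via (i) = (1/2)×4.738 = 2.369 mol
n(X) via (ii) = (2/1)×2.391 = 4.782 mol
total n(X) = 2.369 + 4.782 = 7.151 mol

7.15 mol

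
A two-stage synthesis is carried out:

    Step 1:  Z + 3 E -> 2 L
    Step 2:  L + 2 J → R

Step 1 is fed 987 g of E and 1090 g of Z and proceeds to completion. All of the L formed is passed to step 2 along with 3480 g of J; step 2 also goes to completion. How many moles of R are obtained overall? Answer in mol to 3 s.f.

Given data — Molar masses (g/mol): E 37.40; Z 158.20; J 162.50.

Step 1:
n(E) = 987.0 / 37.40 = 26.39 mol
n(Z) = 1090 / 158.20 = 6.890 mol
n/ν → E: 8.797, Z: 6.890; Z is limiting.
n(L) produced = (2/1) × 6.890 = 13.78 mol
Step 2:
n(L) available = 13.78 mol
n(J) = 3480 / 162.50 = 21.42 mol
n/ν → L: 13.78, J: 10.71; J is limiting.
n(R) = (1/2) × 21.42 = 10.71 mol

10.7 mol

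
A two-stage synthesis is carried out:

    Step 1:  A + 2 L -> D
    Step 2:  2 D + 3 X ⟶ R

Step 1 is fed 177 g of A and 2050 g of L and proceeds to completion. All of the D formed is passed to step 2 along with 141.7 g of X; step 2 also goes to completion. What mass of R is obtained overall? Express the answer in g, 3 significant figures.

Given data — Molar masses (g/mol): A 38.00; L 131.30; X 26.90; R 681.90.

Step 1:
n(A) = 177.0 / 38.00 = 4.658 mol
n(L) = 2050 / 131.30 = 15.61 mol
n/ν for A = 4.658/1 = 4.658
n/ν for L = 15.61/2 = 7.805
Smallest n/ν is A → limiting reagent.
n(D) produced = (1/1) × 4.658 = 4.658 mol
Step 2:
n(D) available = 4.658 mol
n(X) = 141.7 / 26.90 = 5.268 mol
n/ν for D = 4.658/2 = 2.329
n/ν for X = 5.268/3 = 1.756
Smallest n/ν is X → limiting reagent.
n(R) = (1/3) × 5.268 = 1.756 mol
mass = 1.756 × 681.90 = 1197 g

1200 g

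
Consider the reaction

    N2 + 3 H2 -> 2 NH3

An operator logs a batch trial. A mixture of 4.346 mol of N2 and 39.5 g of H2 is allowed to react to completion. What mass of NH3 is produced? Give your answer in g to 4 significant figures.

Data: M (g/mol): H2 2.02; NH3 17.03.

n(N2) = 4.346 mol
n(H2) = 39.50 / 2.02 = 19.55 mol
n/ν for N2 = 4.346/1 = 4.346
n/ν for H2 = 19.55/3 = 6.517
Smallest n/ν is N2 → limiting reagent.
n(NH3) = (2/1) × 4.346 = 8.692 mol
mass = 8.692 × 17.03 = 148.0 g

148.0 g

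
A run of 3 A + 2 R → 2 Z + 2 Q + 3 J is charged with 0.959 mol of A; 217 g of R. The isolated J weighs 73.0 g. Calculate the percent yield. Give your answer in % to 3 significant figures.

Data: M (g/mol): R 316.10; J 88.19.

n(A) = 0.9590 mol
n(R) = 217.0 / 316.10 = 0.6865 mol
n/ν for A = 0.9590/3 = 0.3197
n/ν for R = 0.6865/2 = 0.3433
Smallest n/ν is A → limiting reagent.
theoretical n(J) = (3/3) × 0.9590 = 0.9590 mol → 84.57 g
% yield = 73.0 / 84.57 × 100 = 86.32 %

86.3 %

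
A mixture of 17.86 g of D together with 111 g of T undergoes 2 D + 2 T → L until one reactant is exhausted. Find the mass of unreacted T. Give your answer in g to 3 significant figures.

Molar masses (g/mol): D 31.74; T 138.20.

33.2 g

n(D) = 17.86 / 31.74 = 0.5627 mol
n(T) = 111.0 / 138.20 = 0.8032 mol
n/ν for D = 0.5627/2 = 0.2814
n/ν for T = 0.8032/2 = 0.4016
Smallest n/ν is D → limiting reagent.
T consumed = (2/2) × 0.5627 = 0.5627 mol
T remaining = 0.8032 − 0.5627 = 0.2405 mol
mass = 0.2405 × 138.20 = 33.24 g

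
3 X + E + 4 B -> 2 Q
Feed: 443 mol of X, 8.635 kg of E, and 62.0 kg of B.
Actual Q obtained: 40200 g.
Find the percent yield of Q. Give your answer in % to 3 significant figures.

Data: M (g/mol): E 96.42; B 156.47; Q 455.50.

49.3 %

n(X) = 443.0 mol
n(E) = 8.635×1000 / 96.42 = 89.56 mol
n(B) = 62.00×1000 / 156.47 = 396.2 mol
n/ν for X = 443.0/3 = 147.7
n/ν for E = 89.56/1 = 89.56
n/ν for B = 396.2/4 = 99.05
Smallest n/ν is E → limiting reagent.
theoretical n(Q) = (2/1) × 89.56 = 179.1 mol → 81580 g
% yield = 40200 / 81580 × 100 = 49.28 %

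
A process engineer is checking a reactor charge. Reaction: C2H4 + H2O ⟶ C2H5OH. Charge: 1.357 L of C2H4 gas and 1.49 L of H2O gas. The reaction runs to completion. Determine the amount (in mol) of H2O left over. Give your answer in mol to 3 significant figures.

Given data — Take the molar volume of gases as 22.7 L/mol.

n(C2H4) = 1.357 / 22.7 = 0.05978 mol
n(H2O) = 1.490 / 22.7 = 0.06564 mol
n/ν for C2H4 = 0.05978/1 = 0.05978
n/ν for H2O = 0.06564/1 = 0.06564
Smallest n/ν is C2H4 → limiting reagent.
H2O consumed = (1/1) × 0.05978 = 0.05978 mol
H2O remaining = 0.06564 − 0.05978 = 0.005860 mol

0.00586 mol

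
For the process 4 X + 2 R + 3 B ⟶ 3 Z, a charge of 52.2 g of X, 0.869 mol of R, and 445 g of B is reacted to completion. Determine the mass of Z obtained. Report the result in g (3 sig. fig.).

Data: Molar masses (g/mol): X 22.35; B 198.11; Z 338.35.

n(X) = 52.20 / 22.35 = 2.336 mol
n(R) = 0.8690 mol
n(B) = 445.0 / 198.11 = 2.246 mol
n/ν → X: 0.5840, R: 0.4345, B: 0.7487; R is limiting.
n(Z) = (3/2) × 0.8690 = 1.304 mol
mass = 1.304 × 338.35 = 441.2 g

441 g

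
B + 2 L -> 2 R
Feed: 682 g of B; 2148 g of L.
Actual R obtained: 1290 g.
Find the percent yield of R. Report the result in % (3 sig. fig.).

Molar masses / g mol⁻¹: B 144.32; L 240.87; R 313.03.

n(B) = 682.0 / 144.32 = 4.726 mol
n(L) = 2148 / 240.87 = 8.918 mol
n/ν → B: 4.726, L: 4.459; L is limiting.
theoretical n(R) = (2/2) × 8.918 = 8.918 mol → 2792 g
% yield = 1290 / 2792 × 100 = 46.20 %

46.2 %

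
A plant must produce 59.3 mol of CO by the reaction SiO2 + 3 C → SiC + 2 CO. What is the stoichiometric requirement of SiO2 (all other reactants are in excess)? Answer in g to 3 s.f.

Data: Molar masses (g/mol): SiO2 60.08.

n(CO) = 59.30 mol
n(SiO2) = (1/2) × 59.30 = 29.65 mol
mass = 29.65 × 60.08 = 1781 g

1780 g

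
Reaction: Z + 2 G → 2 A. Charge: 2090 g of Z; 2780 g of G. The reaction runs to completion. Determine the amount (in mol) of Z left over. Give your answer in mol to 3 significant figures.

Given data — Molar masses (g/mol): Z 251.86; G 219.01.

1.95 mol

n(Z) = 2090 / 251.86 = 8.298 mol
n(G) = 2780 / 219.01 = 12.69 mol
n/ν → Z: 8.298, G: 6.345; G is limiting.
Z consumed = (1/2) × 12.69 = 6.345 mol
Z remaining = 8.298 − 6.345 = 1.953 mol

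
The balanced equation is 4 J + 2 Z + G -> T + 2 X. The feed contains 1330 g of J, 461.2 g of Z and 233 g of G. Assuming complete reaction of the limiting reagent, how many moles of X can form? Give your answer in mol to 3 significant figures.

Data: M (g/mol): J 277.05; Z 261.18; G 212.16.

1.77 mol

n(J) = 1330 / 277.05 = 4.801 mol
n(Z) = 461.2 / 261.18 = 1.766 mol
n(G) = 233.0 / 212.16 = 1.098 mol
n/ν for J = 4.801/4 = 1.200
n/ν for Z = 1.766/2 = 0.8830
n/ν for G = 1.098/1 = 1.098
Smallest n/ν is Z → limiting reagent.
n(X) = (2/2) × 1.766 = 1.766 mol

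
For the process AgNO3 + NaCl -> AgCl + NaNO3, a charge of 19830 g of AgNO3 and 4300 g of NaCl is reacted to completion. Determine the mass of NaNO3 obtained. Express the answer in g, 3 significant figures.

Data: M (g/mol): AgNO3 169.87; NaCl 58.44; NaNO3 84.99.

n(AgNO3) = 19830 / 169.87 = 116.7 mol
n(NaCl) = 4300 / 58.44 = 73.58 mol
n/ν for AgNO3 = 116.7/1 = 116.7
n/ν for NaCl = 73.58/1 = 73.58
Smallest n/ν is NaCl → limiting reagent.
n(NaNO3) = (1/1) × 73.58 = 73.58 mol
mass = 73.58 × 84.99 = 6254 g

6250 g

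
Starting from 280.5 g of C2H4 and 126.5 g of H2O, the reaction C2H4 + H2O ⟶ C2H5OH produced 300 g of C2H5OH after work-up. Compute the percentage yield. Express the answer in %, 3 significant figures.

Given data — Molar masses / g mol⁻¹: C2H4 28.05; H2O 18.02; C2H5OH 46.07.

92.8 %

n(C2H4) = 280.5 / 28.05 = 10.00 mol
n(H2O) = 126.5 / 18.02 = 7.020 mol
n/ν for C2H4 = 10.00/1 = 10.00
n/ν for H2O = 7.020/1 = 7.020
Smallest n/ν is H2O → limiting reagent.
theoretical n(C2H5OH) = (1/1) × 7.020 = 7.020 mol → 323.4 g
% yield = 300 / 323.4 × 100 = 92.76 %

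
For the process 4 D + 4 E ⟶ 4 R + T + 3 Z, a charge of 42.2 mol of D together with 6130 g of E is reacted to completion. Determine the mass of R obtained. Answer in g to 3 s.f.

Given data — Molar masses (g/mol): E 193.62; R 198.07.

6270 g

n(D) = 42.20 mol
n(E) = 6130 / 193.62 = 31.66 mol
n/ν for D = 42.20/4 = 10.55
n/ν for E = 31.66/4 = 7.915
Smallest n/ν is E → limiting reagent.
n(R) = (4/4) × 31.66 = 31.66 mol
mass = 31.66 × 198.07 = 6271 g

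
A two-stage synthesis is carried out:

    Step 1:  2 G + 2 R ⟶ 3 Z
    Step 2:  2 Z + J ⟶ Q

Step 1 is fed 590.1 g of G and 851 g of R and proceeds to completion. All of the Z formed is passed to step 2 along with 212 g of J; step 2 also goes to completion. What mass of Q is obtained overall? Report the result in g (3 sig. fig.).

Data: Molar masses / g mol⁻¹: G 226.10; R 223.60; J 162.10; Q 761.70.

996 g

Step 1:
n(G) = 590.1 / 226.10 = 2.610 mol
n(R) = 851.0 / 223.60 = 3.806 mol
n/ν for G = 2.610/2 = 1.305
n/ν for R = 3.806/2 = 1.903
Smallest n/ν is G → limiting reagent.
n(Z) produced = (3/2) × 2.610 = 3.915 mol
Step 2:
n(Z) available = 3.915 mol
n(J) = 212.0 / 162.10 = 1.308 mol
n/ν for Z = 3.915/2 = 1.958
n/ν for J = 1.308/1 = 1.308
Smallest n/ν is J → limiting reagent.
n(Q) = (1/1) × 1.308 = 1.308 mol
mass = 1.308 × 761.70 = 996.3 g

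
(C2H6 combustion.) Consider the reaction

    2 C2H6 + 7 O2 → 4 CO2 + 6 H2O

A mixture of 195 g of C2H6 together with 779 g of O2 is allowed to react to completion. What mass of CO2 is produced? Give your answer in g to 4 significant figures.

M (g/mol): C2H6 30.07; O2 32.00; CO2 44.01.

n(C2H6) = 195.0 / 30.07 = 6.485 mol
n(O2) = 779.0 / 32.00 = 24.34 mol
n/ν for C2H6 = 6.485/2 = 3.243
n/ν for O2 = 24.34/7 = 3.477
Smallest n/ν is C2H6 → limiting reagent.
n(CO2) = (4/2) × 6.485 = 12.97 mol
mass = 12.97 × 44.01 = 570.8 g

570.8 g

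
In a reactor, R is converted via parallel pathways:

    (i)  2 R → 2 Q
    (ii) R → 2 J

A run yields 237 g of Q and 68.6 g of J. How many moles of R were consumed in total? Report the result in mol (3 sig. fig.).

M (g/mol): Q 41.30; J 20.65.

n(Q) = 237 / 41.30 = 5.738 mol
n(J) = 68.6 / 20.65 = 3.322 mol
n(R) via (i) = (2/2)×5.738 = 5.738 mol
n(R) via (ii) = (1/2)×3.322 = 1.661 mol
total n(R) = 5.738 + 1.661 = 7.399 mol

7.40 mol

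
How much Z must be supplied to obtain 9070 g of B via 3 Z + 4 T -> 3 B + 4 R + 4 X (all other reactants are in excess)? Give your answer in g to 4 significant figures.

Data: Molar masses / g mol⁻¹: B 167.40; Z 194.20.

n(B) = 9070 / 167.40 = 54.18 mol
n(Z) = (3/3) × 54.18 = 54.18 mol
mass = 54.18 × 194.20 = 10520 g

10520 g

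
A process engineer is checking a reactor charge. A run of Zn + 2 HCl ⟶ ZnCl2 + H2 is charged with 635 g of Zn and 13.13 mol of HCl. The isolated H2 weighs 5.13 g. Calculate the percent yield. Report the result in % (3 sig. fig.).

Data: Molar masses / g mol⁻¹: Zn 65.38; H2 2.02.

38.7 %

n(Zn) = 635.0 / 65.38 = 9.712 mol
n(HCl) = 13.13 mol
n/ν for Zn = 9.712/1 = 9.712
n/ν for HCl = 13.13/2 = 6.565
Smallest n/ν is HCl → limiting reagent.
theoretical n(H2) = (1/2) × 13.13 = 6.565 mol → 13.26 g
% yield = 5.13 / 13.26 × 100 = 38.69 %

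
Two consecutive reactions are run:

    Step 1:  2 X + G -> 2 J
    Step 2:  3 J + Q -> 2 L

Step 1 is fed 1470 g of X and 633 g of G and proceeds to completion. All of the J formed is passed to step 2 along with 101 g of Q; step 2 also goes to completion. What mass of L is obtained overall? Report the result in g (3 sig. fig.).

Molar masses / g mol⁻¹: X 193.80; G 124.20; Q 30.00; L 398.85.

Step 1:
n(X) = 1470 / 193.80 = 7.585 mol
n(G) = 633.0 / 124.20 = 5.097 mol
n/ν for X = 7.585/2 = 3.793
n/ν for G = 5.097/1 = 5.097
Smallest n/ν is X → limiting reagent.
n(J) produced = (2/2) × 7.585 = 7.585 mol
Step 2:
n(J) available = 7.585 mol
n(Q) = 101.0 / 30.00 = 3.367 mol
n/ν for J = 7.585/3 = 2.528
n/ν for Q = 3.367/1 = 3.367
Smallest n/ν is J → limiting reagent.
n(L) = (2/3) × 7.585 = 5.057 mol
mass = 5.057 × 398.85 = 2017 g

2020 g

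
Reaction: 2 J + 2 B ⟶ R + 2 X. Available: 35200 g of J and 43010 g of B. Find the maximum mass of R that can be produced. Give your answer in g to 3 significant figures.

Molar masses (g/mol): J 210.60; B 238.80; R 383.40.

32000 g

n(J) = 35200 / 210.60 = 167.1 mol
n(B) = 43010 / 238.80 = 180.1 mol
n/ν → J: 83.55, B: 90.05; J is limiting.
n(R) = (1/2) × 167.1 = 83.55 mol
mass = 83.55 × 383.40 = 32030 g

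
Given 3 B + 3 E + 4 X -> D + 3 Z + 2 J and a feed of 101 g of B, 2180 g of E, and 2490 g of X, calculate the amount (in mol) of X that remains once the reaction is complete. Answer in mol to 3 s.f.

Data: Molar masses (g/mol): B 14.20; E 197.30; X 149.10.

n(B) = 101.0 / 14.20 = 7.113 mol
n(E) = 2180 / 197.30 = 11.05 mol
n(X) = 2490 / 149.10 = 16.70 mol
n/ν for B = 7.113/3 = 2.371
n/ν for E = 11.05/3 = 3.683
n/ν for X = 16.70/4 = 4.175
Smallest n/ν is B → limiting reagent.
X consumed = (4/3) × 7.113 = 9.484 mol
X remaining = 16.70 − 9.484 = 7.216 mol

7.22 mol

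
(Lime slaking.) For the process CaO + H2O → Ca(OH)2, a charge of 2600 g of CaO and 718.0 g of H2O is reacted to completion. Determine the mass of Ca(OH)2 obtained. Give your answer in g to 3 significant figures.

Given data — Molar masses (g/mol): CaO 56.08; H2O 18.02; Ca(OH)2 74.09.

n(CaO) = 2600 / 56.08 = 46.36 mol
n(H2O) = 718.0 / 18.02 = 39.84 mol
n/ν → CaO: 46.36, H2O: 39.84; H2O is limiting.
n(Ca(OH)2) = (1/1) × 39.84 = 39.84 mol
mass = 39.84 × 74.09 = 2952 g

2950 g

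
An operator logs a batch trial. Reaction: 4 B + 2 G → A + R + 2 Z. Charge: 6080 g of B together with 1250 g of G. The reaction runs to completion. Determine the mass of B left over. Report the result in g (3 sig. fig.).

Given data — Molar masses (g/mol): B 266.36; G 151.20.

n(B) = 6080 / 266.36 = 22.83 mol
n(G) = 1250 / 151.20 = 8.267 mol
n/ν for B = 22.83/4 = 5.708
n/ν for G = 8.267/2 = 4.134
Smallest n/ν is G → limiting reagent.
B consumed = (4/2) × 8.267 = 16.53 mol
B remaining = 22.83 − 16.53 = 6.300 mol
mass = 6.300 × 266.36 = 1678 g

1680 g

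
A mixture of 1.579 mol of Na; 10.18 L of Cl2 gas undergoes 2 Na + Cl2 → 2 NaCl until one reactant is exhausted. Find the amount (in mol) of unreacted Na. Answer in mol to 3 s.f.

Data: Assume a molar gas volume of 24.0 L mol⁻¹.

n(Na) = 1.579 mol
n(Cl2) = 10.18 / 24.0 = 0.4242 mol
n/ν → Na: 0.7895, Cl2: 0.4242; Cl2 is limiting.
Na consumed = (2/1) × 0.4242 = 0.8484 mol
Na remaining = 1.579 − 0.8484 = 0.7306 mol

0.731 mol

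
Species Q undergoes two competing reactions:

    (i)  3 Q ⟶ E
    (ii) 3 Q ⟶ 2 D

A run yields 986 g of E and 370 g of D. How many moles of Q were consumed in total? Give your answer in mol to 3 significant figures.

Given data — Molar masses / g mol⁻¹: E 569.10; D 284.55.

7.15 mol

n(E) = 986 / 569.10 = 1.733 mol
n(D) = 370 / 284.55 = 1.300 mol
n(Q) via (i) = (3/1)×1.733 = 5.199 mol
n(Q) via (ii) = (3/2)×1.300 = 1.950 mol
total n(Q) = 5.199 + 1.950 = 7.149 mol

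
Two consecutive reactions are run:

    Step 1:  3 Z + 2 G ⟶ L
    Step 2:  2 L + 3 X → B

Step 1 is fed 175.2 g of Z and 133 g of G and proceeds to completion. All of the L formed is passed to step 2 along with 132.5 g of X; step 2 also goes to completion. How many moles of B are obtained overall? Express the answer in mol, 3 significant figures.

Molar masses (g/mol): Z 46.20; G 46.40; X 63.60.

Step 1:
n(Z) = 175.2 / 46.20 = 3.792 mol
n(G) = 133.0 / 46.40 = 2.866 mol
n/ν for Z = 3.792/3 = 1.264
n/ν for G = 2.866/2 = 1.433
Smallest n/ν is Z → limiting reagent.
n(L) produced = (1/3) × 3.792 = 1.264 mol
Step 2:
n(L) available = 1.264 mol
n(X) = 132.5 / 63.60 = 2.083 mol
n/ν for L = 1.264/2 = 0.6320
n/ν for X = 2.083/3 = 0.6943
Smallest n/ν is L → limiting reagent.
n(B) = (1/2) × 1.264 = 0.6320 mol

0.632 mol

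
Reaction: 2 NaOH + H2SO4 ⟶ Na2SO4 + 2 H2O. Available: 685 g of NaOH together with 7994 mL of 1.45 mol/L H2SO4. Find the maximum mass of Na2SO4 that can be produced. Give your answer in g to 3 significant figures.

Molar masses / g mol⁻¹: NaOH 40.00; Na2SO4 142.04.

1220 g

n(NaOH) = 685.0 / 40.00 = 17.13 mol
n(H2SO4) = 1.45 × 7994/1000 = 11.59 mol
n/ν for NaOH = 17.13/2 = 8.565
n/ν for H2SO4 = 11.59/1 = 11.59
Smallest n/ν is NaOH → limiting reagent.
n(Na2SO4) = (1/2) × 17.13 = 8.565 mol
mass = 8.565 × 142.04 = 1217 g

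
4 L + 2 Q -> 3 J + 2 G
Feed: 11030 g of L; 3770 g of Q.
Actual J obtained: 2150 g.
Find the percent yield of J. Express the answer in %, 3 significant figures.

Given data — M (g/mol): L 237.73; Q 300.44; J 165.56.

n(L) = 11030 / 237.73 = 46.40 mol
n(Q) = 3770 / 300.44 = 12.55 mol
n/ν → L: 11.60, Q: 6.275; Q is limiting.
theoretical n(J) = (3/2) × 12.55 = 18.83 mol → 3117 g
% yield = 2150 / 3117 × 100 = 68.98 %

69.0 %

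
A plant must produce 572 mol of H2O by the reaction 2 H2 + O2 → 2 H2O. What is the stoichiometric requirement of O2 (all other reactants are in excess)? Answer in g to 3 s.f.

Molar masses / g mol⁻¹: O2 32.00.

9150 g

n(H2O) = 572.0 mol
n(O2) = (1/2) × 572.0 = 286.0 mol
mass = 286.0 × 32.00 = 9152 g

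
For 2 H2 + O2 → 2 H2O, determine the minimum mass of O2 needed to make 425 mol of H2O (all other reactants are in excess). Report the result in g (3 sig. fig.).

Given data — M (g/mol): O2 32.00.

6800 g

n(H2O) = 425.0 mol
n(O2) = (1/2) × 425.0 = 212.5 mol
mass = 212.5 × 32.00 = 6800 g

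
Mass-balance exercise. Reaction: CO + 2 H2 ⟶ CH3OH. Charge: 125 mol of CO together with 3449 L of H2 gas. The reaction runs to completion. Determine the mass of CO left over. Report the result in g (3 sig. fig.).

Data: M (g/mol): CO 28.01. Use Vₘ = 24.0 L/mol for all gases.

1490 g

n(CO) = 125.0 mol
n(H2) = 3449 / 24.0 = 143.7 mol
n/ν for CO = 125.0/1 = 125.0
n/ν for H2 = 143.7/2 = 71.85
Smallest n/ν is H2 → limiting reagent.
CO consumed = (1/2) × 143.7 = 71.85 mol
CO remaining = 125.0 − 71.85 = 53.15 mol
mass = 53.15 × 28.01 = 1489 g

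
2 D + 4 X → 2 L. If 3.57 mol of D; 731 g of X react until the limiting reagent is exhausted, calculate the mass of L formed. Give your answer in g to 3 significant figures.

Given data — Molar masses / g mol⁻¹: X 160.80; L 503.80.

n(D) = 3.570 mol
n(X) = 731.0 / 160.80 = 4.546 mol
n/ν for D = 3.570/2 = 1.785
n/ν for X = 4.546/4 = 1.137
Smallest n/ν is X → limiting reagent.
n(L) = (2/4) × 4.546 = 2.273 mol
mass = 2.273 × 503.80 = 1145 g

1150 g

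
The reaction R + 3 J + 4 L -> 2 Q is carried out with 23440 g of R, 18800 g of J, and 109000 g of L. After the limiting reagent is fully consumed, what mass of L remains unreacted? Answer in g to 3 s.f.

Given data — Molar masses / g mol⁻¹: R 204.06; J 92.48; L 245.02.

n(R) = 23440 / 204.06 = 114.9 mol
n(J) = 18800 / 92.48 = 203.3 mol
n(L) = 109000 / 245.02 = 444.9 mol
n/ν for R = 114.9/1 = 114.9
n/ν for J = 203.3/3 = 67.77
n/ν for L = 444.9/4 = 111.2
Smallest n/ν is J → limiting reagent.
L consumed = (4/3) × 203.3 = 271.1 mol
L remaining = 444.9 − 271.1 = 173.8 mol
mass = 173.8 × 245.02 = 42580 g

42600 g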